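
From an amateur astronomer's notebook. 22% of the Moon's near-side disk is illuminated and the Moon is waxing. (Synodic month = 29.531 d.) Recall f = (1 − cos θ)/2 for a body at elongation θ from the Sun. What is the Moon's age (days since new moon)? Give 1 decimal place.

From f = (1 − cos θ)/2: cos θ = 1 − 2×0.22 = 0.560; arccos → 55.9°.
Waxing ⇒ before full, so θ = 55.9°.
That fraction of the synodic month is 55.9/360 × 29.531 d ≈ 4.59 d.

4.6 days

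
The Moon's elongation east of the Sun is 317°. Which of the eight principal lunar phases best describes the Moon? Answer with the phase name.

waning crescent

The waning crescent sector spans roughly 292°–338°; 317° falls inside it.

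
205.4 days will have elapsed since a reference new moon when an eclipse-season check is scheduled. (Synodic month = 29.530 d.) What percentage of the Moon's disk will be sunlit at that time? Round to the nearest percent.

2%

Reduce mod P: 205.4 − 6×29.530 = 28.22 d into the current lunation.
The Moon has covered 28.22/29.530 of its cycle, so θ ≈ 360° × 28.22/29.530 = 344.0°.
With cos θ = 0.961, the lit fraction is (1 − 0.961)/2 ≈ 0.019, so 2%.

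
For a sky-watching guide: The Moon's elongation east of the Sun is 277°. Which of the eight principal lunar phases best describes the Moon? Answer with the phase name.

The last quarter sector spans roughly 248°–292°; 277° falls inside it.

last quarter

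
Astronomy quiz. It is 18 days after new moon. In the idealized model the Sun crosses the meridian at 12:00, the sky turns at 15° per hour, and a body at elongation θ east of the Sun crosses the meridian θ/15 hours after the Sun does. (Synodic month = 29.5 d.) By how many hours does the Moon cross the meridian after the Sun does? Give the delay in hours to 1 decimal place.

The Moon has covered 18/29.5 of its cycle, so θ ≈ 360° × 18/29.5 = 219.7°.
Delay after the Sun = 219.7° / (15°/h) ≈ 14.64 h.
So the Moon crosses the meridian 14.64 h after the Sun.

14.6 h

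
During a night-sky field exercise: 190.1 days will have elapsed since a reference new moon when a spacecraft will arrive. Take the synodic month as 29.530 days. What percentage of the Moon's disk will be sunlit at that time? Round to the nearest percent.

96%

190.1 d spans 6 complete synodic months (6 × 29.530 = 177.18 d) plus 12.92 d.
Elongation θ = 360° × 12.92/29.530 ≈ 157.5°.
Illuminated fraction = (1 − cos 157.5°)/2 = (1 − (-0.924))/2 ≈ 0.962, so 96%.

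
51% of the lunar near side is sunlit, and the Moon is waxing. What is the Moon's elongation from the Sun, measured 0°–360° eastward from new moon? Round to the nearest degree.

cos θ = 1 − 2f = -0.020, giving a principal value of 91.1°.
Waxing ⇒ before full, so θ = 91.1°.

91°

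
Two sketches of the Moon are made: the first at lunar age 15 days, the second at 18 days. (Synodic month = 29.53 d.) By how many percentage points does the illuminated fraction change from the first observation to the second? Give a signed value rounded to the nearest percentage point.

First observation: θ = 360°·15/29.53 = 182.9°, so f = 0.999.
Second observation: θ = 219.4°, f = 0.886.
Δf = 0.886 − 0.999 = -0.113, i.e. -11 pp.

-11 pp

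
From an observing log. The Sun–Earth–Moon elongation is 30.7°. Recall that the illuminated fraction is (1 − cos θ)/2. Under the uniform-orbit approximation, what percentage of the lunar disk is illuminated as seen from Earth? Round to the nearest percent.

cos 30.7° = 0.860, so f = (1 − 0.860)/2 = 0.070, i.e. 7%.

7%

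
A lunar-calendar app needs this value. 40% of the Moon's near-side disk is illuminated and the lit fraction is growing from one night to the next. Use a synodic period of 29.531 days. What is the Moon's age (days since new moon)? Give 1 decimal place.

6.4 days

cos θ = 1 − 2f = 0.200, giving a principal value of 78.5°.
Waxing ⇒ before full, so θ = 78.5°.
That fraction of the synodic month is 78.5/360 × 29.531 d ≈ 6.44 d.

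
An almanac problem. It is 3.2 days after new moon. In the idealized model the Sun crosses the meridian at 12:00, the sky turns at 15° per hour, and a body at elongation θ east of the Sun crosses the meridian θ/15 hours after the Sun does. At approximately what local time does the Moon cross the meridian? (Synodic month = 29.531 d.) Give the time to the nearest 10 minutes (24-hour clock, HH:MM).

14:40

Phase angle: θ = 360°·(3.2 d)/(29.531 d) = 39.0°.
Delay after the Sun = 39.0° / (15°/h) ≈ 2.60 h.
12:00 + 2.601 h ≈ 14:36 → 14:40 to the nearest ten minutes.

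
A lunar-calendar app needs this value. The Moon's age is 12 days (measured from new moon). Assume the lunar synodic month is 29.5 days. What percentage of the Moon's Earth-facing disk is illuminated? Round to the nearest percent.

Phase angle: θ = 360°·(12 d)/(29.5 d) = 146.4°.
Illuminated fraction = (1 − cos 146.4°)/2 = (1 − (-0.833))/2 ≈ 0.917, so 92%.

92%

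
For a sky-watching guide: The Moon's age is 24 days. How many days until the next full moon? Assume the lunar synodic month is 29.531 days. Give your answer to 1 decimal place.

20.3 days

Full moon occurs at elongation 180°, i.e. at age 29.531 × 180/360 = 14.765 d.
This lunation's full moon (14.765 d) has passed, so add one period: 44.296 − 24 = 20.296 days.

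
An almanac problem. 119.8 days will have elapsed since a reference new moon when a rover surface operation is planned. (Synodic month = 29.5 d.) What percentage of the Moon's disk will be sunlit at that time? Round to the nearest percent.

4%

119.8/29.5 = 4.061 lunations, so 4 complete cycles and 1.80 d into the next.
Phase angle: θ = 360°·(1.80 d)/(29.5 d) = 22.0°.
Illuminated fraction = (1 − cos 22.0°)/2 = (1 − 0.927)/2 ≈ 0.036, so 4%.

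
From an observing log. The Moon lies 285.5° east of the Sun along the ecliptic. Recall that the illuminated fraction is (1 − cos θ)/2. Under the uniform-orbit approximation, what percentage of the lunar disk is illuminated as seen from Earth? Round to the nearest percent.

37%

cos 285.5° = 0.267, so f = (1 − 0.267)/2 = 0.366, i.e. 37%.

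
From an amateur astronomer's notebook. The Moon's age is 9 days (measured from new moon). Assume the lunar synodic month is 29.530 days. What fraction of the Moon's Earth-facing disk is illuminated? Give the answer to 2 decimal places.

Phase angle: θ = 360°·(9 d)/(29.530 d) = 109.7°.
With cos θ = (-0.337), the lit fraction is (1 − (-0.337))/2 ≈ 0.669.

0.67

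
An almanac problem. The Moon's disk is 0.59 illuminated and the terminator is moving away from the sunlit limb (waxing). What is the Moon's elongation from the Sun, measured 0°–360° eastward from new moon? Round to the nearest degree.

cos θ = 1 − 2f = -0.180, giving a principal value of 100.4°.
The Moon is waxing (0°–180°), so θ = 100.4° directly.

100°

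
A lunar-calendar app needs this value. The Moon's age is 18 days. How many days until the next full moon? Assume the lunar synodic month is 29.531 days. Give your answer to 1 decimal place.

Full moon is 0.5 of the way through the cycle: age 0.5 × 29.531 = 14.765 d.
This lunation's full moon (14.765 d) has passed, so add one period: 44.296 − 18 = 26.296 days.

26.3 days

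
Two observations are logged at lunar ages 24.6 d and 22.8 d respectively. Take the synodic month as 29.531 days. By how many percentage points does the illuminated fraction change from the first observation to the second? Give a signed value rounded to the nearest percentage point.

First observation: θ = 360°·24.6/29.531 = 299.9°, so f = 0.251.
Second observation: θ = 277.9°, f = 0.431.
Δf = 0.431 − 0.251 = +0.180, i.e. +18 pp.

+18 percentage points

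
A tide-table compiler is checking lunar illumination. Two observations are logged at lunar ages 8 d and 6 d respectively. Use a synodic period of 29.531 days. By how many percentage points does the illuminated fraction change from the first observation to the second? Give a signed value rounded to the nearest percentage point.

θ₁ = 360° × 8/29.531 = 97.5°, f₁ = (1 − cos θ₁)/2 = 0.565.
θ₂ = 360° × 6/29.531 = 73.1°, f₂ = (1 − cos θ₂)/2 = 0.355.
Change = f₂ − f₁ = -0.210 → -21 percentage points.

-21 percentage points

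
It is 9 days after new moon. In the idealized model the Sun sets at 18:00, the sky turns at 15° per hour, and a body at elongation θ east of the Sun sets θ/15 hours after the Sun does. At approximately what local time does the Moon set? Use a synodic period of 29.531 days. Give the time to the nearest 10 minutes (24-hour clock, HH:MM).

Phase angle: θ = 360°·(9 d)/(29.531 d) = 109.7°.
At 15° of sky rotation per hour, 109.7° corresponds to a 7.31 h lag.
18:00 + 7.314 h ≈ 01:19 → 01:20 to the nearest ten minutes.

01:20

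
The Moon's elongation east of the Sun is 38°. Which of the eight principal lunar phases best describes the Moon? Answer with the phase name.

38° lies in the waxing crescent sector of the 8-phase cycle.

waxing crescent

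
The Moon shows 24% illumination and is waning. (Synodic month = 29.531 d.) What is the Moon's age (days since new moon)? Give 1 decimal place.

24.7 days

cos θ = 1 − 2f = 0.520, giving a principal value of 58.7°.
A waning Moon lies in 180°–360°, so θ = 360° − 58.7° = 301.3°.
Age = 29.531 × 301.3°/360° ≈ 24.72 days.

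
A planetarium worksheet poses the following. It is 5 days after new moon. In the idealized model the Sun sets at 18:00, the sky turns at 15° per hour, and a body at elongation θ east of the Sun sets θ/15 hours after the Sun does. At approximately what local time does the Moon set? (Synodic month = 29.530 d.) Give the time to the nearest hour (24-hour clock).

Phase angle: θ = 360°·(5 d)/(29.530 d) = 61.0°.
Delay after the Sun = 61.0° / (15°/h) ≈ 4.06 h.
18:00 + 4.06 h ≈ 22:04 → 22:00 to the nearest hour.

22:00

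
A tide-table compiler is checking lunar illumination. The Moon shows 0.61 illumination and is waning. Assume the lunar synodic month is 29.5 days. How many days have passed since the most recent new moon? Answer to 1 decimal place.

21.1 days

Invert f = (1 − cos θ)/2 to get cos θ = 1 − 2(0.61) = -0.220, hence θ₀ = arccos -0.220 = 102.7°.
Waning ⇒ past full, so θ = 360° − 102.7° = 257.3°.
At 360°/29.5 d per day, 257.3° corresponds to 21.08 days.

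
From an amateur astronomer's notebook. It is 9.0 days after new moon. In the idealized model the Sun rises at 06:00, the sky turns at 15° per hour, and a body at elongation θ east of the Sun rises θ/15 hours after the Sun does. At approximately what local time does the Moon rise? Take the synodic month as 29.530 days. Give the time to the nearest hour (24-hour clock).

Phase angle: θ = 360°·(9.0 d)/(29.530 d) = 109.7°.
Delay after the Sun = 109.7° / (15°/h) ≈ 7.31 h.
06:00 + 7.31 h ≈ 13:19 → 13:00 to the nearest hour.

13:00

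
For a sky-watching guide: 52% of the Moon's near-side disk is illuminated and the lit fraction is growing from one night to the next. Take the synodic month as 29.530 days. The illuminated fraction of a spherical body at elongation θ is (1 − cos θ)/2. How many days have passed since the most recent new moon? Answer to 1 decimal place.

From f = (1 − cos θ)/2: cos θ = 1 − 2×0.52 = -0.040; arccos → 92.3°.
Waxing ⇒ before full, so θ = 92.3°.
That fraction of the synodic month is 92.3/360 × 29.530 d ≈ 7.57 d.

7.6 days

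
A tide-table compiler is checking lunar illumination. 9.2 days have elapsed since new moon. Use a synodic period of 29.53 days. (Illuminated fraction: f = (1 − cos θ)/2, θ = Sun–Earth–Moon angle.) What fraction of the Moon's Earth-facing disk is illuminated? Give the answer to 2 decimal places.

Phase angle: θ = 360°·(9.2 d)/(29.53 d) = 112.2°.
With cos θ = (-0.377), the lit fraction is (1 − (-0.377))/2 ≈ 0.689.

0.69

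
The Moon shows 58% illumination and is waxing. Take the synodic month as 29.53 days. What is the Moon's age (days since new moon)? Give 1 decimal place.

8.1 days

Invert f = (1 − cos θ)/2 to get cos θ = 1 − 2(0.58) = -0.160, hence θ₀ = arccos -0.160 = 99.2°.
Before full moon the principal value applies: θ = 99.2°.
At 360°/29.53 d per day, 99.2° corresponds to 8.14 days.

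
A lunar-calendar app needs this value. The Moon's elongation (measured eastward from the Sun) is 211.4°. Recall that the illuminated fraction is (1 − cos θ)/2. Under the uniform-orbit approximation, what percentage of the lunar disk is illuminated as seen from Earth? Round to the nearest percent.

93%

f = (1 − cos 211.4°)/2 = (1 − (-0.854))/2 ≈ 0.927, i.e. 93%.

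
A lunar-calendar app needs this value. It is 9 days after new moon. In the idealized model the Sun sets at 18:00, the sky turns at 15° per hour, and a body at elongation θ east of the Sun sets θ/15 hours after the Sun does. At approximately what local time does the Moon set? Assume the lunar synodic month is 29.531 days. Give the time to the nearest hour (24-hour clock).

01:00

Elongation θ = 360° × 9/29.531 ≈ 109.7°.
At 15° of sky rotation per hour, 109.7° corresponds to a 7.31 h lag.
18:00 + 7.31 h ≈ 01:19 → 01:00 to the nearest hour.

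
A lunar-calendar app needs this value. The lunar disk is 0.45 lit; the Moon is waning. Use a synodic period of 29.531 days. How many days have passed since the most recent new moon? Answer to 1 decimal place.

22.6 days

cos θ = 1 − 2f = 0.100, giving a principal value of 84.3°.
Waning ⇒ past full, so θ = 360° − 84.3° = 275.7°.
That fraction of the synodic month is 275.7/360 × 29.531 d ≈ 22.62 d.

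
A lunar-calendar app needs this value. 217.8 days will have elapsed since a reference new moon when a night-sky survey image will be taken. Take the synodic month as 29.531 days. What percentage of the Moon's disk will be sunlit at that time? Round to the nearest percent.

217.8 d spans 7 complete synodic months (7 × 29.531 = 206.72 d) plus 11.08 d.
Phase angle: θ = 360°·(11.08 d)/(29.531 d) = 135.1°.
cos 135.1° = (-0.708), so f = (1 − (-0.708))/2 = 0.854, so 85%.

85%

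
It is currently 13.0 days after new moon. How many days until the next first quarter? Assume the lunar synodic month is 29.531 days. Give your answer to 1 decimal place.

First quarter occurs at elongation 90°, i.e. at age 29.531 × 90/360 = 7.383 d.
Already past this cycle's first quarter; the next is at 7.383 + 29.531 = 36.914 d, so 36.914 − 13.0 = 23.914 days.

23.9 days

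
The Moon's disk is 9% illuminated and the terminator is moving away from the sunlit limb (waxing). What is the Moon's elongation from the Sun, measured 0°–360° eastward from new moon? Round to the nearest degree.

35°

Invert f = (1 − cos θ)/2 to get cos θ = 1 − 2(0.09) = 0.820, hence θ₀ = arccos 0.820 = 34.9°.
Waxing ⇒ before full, so θ = 34.9°.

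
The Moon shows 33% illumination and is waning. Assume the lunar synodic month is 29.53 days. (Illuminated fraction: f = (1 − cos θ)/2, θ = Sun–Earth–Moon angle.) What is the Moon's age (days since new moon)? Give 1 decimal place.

Invert f = (1 − cos θ)/2 to get cos θ = 1 − 2(0.33) = 0.340, hence θ₀ = arccos 0.340 = 70.1°.
Waning ⇒ past full, so θ = 360° − 70.1° = 289.9°.
At 360°/29.53 d per day, 289.9° corresponds to 23.78 days.

23.8 days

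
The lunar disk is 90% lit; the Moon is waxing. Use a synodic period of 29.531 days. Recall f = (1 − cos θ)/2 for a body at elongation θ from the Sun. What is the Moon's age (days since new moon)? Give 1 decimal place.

Invert f = (1 − cos θ)/2 to get cos θ = 1 − 2(0.90) = -0.800, hence θ₀ = arccos -0.800 = 143.1°.
Before full moon the principal value applies: θ = 143.1°.
At 360°/29.531 d per day, 143.1° corresponds to 11.74 days.

11.7 days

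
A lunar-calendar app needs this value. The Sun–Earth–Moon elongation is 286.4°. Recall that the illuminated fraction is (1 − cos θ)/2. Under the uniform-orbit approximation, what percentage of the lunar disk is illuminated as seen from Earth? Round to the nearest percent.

f = (1 − cos 286.4°)/2 = (1 − 0.282)/2 ≈ 0.359, i.e. 36%.

36%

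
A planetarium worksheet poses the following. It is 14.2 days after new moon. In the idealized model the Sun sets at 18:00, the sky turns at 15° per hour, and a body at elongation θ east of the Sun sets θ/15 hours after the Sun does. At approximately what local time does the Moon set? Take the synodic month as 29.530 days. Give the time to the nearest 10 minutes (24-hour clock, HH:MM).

Elongation θ = 360° × 14.2/29.530 ≈ 173.1°.
The Moon trails the Sun by θ/15 = 173.1/15 ≈ 11.54 hours.
18:00 + 11.541 h ≈ 05:32 → 05:30 to the nearest ten minutes.

05:30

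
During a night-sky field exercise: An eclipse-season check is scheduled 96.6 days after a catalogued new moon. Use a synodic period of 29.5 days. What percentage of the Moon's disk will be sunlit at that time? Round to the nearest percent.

58%

Reduce mod P: 96.6 − 3×29.5 = 8.10 d into the current lunation.
The Moon has covered 8.10/29.5 of its cycle, so θ ≈ 360° × 8.10/29.5 = 98.8°.
With cos θ = (-0.154), the lit fraction is (1 − (-0.154))/2 ≈ 0.577, so 58%.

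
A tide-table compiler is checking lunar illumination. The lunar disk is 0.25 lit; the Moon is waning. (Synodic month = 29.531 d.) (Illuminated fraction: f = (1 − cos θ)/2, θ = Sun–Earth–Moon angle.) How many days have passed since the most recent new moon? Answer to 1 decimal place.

24.6 days

cos θ = 1 − 2f = 0.500, giving a principal value of 60.0°.
Since the Moon is past full (waning), take the reflex angle: θ = 360° − 60.0° = 300.0°.
That fraction of the synodic month is 300.0/360 × 29.531 d ≈ 24.61 d.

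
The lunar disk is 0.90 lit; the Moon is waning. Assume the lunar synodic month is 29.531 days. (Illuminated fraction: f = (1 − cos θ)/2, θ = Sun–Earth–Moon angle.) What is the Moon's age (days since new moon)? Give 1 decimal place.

cos θ = 1 − 2f = -0.800, giving a principal value of 143.1°.
Waning ⇒ past full, so θ = 360° − 143.1° = 216.9°.
At 360°/29.531 d per day, 216.9° corresponds to 17.79 days.

17.8 days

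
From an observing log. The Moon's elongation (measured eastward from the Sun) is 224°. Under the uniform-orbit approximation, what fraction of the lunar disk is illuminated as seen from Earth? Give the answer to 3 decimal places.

Half-versine of 224°: (1 − (-0.719))/2 = 0.860.

0.860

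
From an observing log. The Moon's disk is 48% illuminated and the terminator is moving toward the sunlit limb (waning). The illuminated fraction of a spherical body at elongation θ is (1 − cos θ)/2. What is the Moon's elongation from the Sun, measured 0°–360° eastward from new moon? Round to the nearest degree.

cos θ = 1 − 2f = 0.040, giving a principal value of 87.7°.
A waning Moon lies in 180°–360°, so θ = 360° − 87.7° = 272.3°.

272°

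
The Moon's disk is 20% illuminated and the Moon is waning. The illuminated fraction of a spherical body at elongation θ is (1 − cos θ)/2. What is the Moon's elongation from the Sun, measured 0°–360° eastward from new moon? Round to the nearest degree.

307°

From f = (1 − cos θ)/2: cos θ = 1 − 2×0.20 = 0.600; arccos → 53.1°.
Since the Moon is past full (waning), take the reflex angle: θ = 360° − 53.1° = 306.9°.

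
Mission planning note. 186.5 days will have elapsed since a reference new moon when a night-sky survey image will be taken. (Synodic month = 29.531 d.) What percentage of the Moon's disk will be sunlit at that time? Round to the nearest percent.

70%

Reduce mod P: 186.5 − 6×29.531 = 9.31 d into the current lunation.
Elongation θ = 360° × 9.31/29.531 ≈ 113.5°.
Illuminated fraction = (1 − cos 113.5°)/2 = (1 − (-0.399))/2 ≈ 0.700, so 70%.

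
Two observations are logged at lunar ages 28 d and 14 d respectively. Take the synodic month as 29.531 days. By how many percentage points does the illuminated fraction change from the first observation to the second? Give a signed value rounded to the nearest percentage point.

+97 pp

θ₁ = 360° × 28/29.531 = 341.3°, f₁ = (1 − cos θ₁)/2 = 0.026.
θ₂ = 360° × 14/29.531 = 170.7°, f₂ = (1 − cos θ₂)/2 = 0.993.
Change = f₂ − f₁ = +0.967 → +97 percentage points.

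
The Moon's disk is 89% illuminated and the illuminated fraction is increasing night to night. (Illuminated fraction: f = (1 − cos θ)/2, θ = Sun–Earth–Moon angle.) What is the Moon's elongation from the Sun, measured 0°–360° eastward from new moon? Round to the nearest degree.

141°

cos θ = 1 − 2f = -0.780, giving a principal value of 141.3°.
Waxing ⇒ before full, so θ = 141.3°.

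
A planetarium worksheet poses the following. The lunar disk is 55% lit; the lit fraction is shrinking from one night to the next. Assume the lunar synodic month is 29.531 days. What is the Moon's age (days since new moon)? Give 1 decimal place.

cos θ = 1 − 2f = -0.100, giving a principal value of 95.7°.
Waning ⇒ past full, so θ = 360° − 95.7° = 264.3°.
At 360°/29.531 d per day, 264.3° corresponds to 21.68 days.

21.7 days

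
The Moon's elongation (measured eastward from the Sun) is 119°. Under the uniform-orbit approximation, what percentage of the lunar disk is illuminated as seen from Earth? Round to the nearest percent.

74%

cos 119° = (-0.485), so f = (1 − (-0.485))/2 = 0.742, i.e. 74%.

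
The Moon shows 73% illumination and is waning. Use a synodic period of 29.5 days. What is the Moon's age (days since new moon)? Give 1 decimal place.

19.9 days

cos θ = 1 − 2f = -0.460, giving a principal value of 117.4°.
A waning Moon lies in 180°–360°, so θ = 360° − 117.4° = 242.6°.
Age = 29.5 × 242.6°/360° ≈ 19.88 days.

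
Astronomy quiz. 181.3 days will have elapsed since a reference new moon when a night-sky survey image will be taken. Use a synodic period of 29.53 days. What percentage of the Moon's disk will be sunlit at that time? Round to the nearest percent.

181.3/29.53 = 6.140 lunations, so 6 complete cycles and 4.12 d into the next.
Elongation θ = 360° × 4.12/29.53 ≈ 50.2°.
Illuminated fraction = (1 − cos 50.2°)/2 = (1 − 0.640)/2 ≈ 0.180, so 18%.

18%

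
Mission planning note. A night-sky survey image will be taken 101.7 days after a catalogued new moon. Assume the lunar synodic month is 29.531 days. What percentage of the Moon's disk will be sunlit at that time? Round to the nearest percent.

101.7 d spans 3 complete synodic months (3 × 29.531 = 88.59 d) plus 13.11 d.
The Moon has covered 13.11/29.531 of its cycle, so θ ≈ 360° × 13.11/29.531 = 159.8°.
Illuminated fraction = (1 − cos 159.8°)/2 = (1 − (-0.938))/2 ≈ 0.969, so 97%.

97%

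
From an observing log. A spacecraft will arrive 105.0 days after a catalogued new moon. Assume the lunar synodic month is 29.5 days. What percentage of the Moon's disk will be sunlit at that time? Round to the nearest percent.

97%

105.0/29.5 = 3.559 lunations, so 3 complete cycles and 16.50 d into the next.
The Moon has covered 16.50/29.5 of its cycle, so θ ≈ 360° × 16.50/29.5 = 201.4°.
Illuminated fraction = (1 − cos 201.4°)/2 = (1 − (-0.931))/2 ≈ 0.966, so 97%.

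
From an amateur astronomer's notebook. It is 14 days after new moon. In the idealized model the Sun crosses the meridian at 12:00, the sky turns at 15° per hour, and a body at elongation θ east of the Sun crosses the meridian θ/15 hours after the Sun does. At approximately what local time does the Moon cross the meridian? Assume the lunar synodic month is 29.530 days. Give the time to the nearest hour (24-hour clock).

23:00

Phase angle: θ = 360°·(14 d)/(29.530 d) = 170.7°.
Delay after the Sun = 170.7° / (15°/h) ≈ 11.38 h.
12:00 + 11.38 h ≈ 23:23 → 23:00 to the nearest hour.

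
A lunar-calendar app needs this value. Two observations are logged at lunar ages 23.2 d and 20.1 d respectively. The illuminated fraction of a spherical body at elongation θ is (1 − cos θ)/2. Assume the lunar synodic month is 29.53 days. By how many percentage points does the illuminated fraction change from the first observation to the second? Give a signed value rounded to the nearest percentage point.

First observation: θ = 360°·23.2/29.53 = 282.8°, so f = 0.389.
Second observation: θ = 245.0°, f = 0.711.
Δf = 0.711 − 0.389 = +0.322, i.e. +32 pp.

+32 percentage points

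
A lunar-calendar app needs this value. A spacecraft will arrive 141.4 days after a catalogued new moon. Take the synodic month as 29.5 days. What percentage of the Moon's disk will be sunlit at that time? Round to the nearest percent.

37%

141.4/29.5 = 4.793 lunations, so 4 complete cycles and 23.40 d into the next.
The Moon has covered 23.40/29.5 of its cycle, so θ ≈ 360° × 23.40/29.5 = 285.6°.
Illuminated fraction = (1 − cos 285.6°)/2 = (1 − 0.268)/2 ≈ 0.366, so 37%.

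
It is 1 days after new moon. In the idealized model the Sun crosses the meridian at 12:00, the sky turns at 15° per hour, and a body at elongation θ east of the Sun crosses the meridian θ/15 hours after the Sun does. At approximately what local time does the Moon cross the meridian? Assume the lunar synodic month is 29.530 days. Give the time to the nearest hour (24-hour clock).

13:00

Phase angle: θ = 360°·(1 d)/(29.530 d) = 12.2°.
Delay after the Sun = 12.2° / (15°/h) ≈ 0.81 h.
12:00 + 0.81 h ≈ 12:49 → 13:00 to the nearest hour.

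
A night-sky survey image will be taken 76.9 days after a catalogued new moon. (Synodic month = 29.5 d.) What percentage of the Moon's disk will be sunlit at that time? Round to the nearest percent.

89%

76.9 d spans 2 complete synodic months (2 × 29.5 = 59.00 d) plus 17.90 d.
The Moon has covered 17.90/29.5 of its cycle, so θ ≈ 360° × 17.90/29.5 = 218.4°.
cos 218.4° = (-0.783), so f = (1 − (-0.783))/2 = 0.892, so 89%.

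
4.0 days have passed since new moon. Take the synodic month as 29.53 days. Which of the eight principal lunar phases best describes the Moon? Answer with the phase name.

θ ≈ 360° × 4.0/29.53 = 49°, which falls in the waxing crescent sector.

waxing crescent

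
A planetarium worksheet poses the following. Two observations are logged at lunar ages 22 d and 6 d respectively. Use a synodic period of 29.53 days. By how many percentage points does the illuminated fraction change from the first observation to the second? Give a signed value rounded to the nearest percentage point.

-16 pp

θ₁ = 360° × 22/29.53 = 268.2°, f₁ = (1 − cos θ₁)/2 = 0.516.
θ₂ = 360° × 6/29.53 = 73.1°, f₂ = (1 − cos θ₂)/2 = 0.355.
Change = f₂ − f₁ = -0.161 → -16 percentage points.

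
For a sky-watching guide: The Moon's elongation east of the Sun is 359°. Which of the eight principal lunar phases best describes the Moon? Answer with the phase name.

359° lies in the new moon sector of the 8-phase cycle.

new moon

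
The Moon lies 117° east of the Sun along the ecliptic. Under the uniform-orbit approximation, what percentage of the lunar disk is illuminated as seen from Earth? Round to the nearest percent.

73%

cos 117° = (-0.454), so f = (1 − (-0.454))/2 = 0.727, i.e. 73%.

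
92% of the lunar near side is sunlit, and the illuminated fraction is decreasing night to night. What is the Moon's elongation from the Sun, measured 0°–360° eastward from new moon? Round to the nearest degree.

Invert f = (1 − cos θ)/2 to get cos θ = 1 − 2(0.92) = -0.840, hence θ₀ = arccos -0.840 = 147.1°.
A waning Moon lies in 180°–360°, so θ = 360° − 147.1° = 212.9°.

213°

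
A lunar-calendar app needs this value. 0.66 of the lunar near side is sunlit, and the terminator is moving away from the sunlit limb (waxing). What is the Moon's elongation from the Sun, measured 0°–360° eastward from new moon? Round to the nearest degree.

109°

Invert f = (1 − cos θ)/2 to get cos θ = 1 − 2(0.66) = -0.320, hence θ₀ = arccos -0.320 = 108.7°.
Waxing ⇒ before full, so θ = 108.7°.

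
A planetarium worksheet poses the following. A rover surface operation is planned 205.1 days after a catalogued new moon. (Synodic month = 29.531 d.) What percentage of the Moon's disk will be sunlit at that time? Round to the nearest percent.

Reduce mod P: 205.1 − 6×29.531 = 27.91 d into the current lunation.
Phase angle: θ = 360°·(27.91 d)/(29.531 d) = 340.3°.
cos 340.3° = 0.941, so f = (1 − 0.941)/2 = 0.029, so 3%.

3%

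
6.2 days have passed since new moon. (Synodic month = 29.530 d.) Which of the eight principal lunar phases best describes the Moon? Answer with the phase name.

first quarter

At 6.2/29.530 of the cycle, θ ≈ 76° — the first quarter range.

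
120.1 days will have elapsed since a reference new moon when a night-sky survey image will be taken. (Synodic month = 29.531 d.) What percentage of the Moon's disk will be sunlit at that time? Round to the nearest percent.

4%

120.1/29.531 = 4.067 lunations, so 4 complete cycles and 1.98 d into the next.
The Moon has covered 1.98/29.531 of its cycle, so θ ≈ 360° × 1.98/29.531 = 24.1°.
cos 24.1° = 0.913, so f = (1 − 0.913)/2 = 0.044, so 4%.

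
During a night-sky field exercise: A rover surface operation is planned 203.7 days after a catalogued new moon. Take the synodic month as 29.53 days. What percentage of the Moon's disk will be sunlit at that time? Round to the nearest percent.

Reduce mod P: 203.7 − 6×29.53 = 26.52 d into the current lunation.
The Moon has covered 26.52/29.53 of its cycle, so θ ≈ 360° × 26.52/29.53 = 323.3°.
cos 323.3° = 0.802, so f = (1 − 0.802)/2 = 0.099, so 10%.

10%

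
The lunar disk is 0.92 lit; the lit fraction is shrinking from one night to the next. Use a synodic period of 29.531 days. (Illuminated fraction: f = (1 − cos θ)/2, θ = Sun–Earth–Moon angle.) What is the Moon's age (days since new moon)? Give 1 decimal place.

cos θ = 1 − 2f = -0.840, giving a principal value of 147.1°.
Since the Moon is past full (waning), take the reflex angle: θ = 360° − 147.1° = 212.9°.
At 360°/29.531 d per day, 212.9° corresponds to 17.46 days.

17.5 days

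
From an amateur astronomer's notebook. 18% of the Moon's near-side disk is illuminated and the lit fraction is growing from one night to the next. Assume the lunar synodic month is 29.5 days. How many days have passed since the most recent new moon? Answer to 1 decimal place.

cos θ = 1 − 2f = 0.640, giving a principal value of 50.2°.
Before full moon the principal value applies: θ = 50.2°.
Age = 29.5 × 50.2°/360° ≈ 4.11 days.

4.1 days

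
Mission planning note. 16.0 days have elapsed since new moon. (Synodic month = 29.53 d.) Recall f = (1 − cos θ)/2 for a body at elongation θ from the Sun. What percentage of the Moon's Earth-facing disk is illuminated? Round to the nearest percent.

98%

Phase angle: θ = 360°·(16.0 d)/(29.53 d) = 195.1°.
cos 195.1° = (-0.966), so f = (1 − (-0.966))/2 = 0.983, so 98%.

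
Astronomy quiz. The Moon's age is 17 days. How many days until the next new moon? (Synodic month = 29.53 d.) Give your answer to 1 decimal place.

12.5 days

The next new moon completes the synodic month: 29.53 − 17 = 12.530 days.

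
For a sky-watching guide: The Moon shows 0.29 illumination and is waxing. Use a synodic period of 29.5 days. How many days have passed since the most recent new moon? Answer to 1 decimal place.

5.3 days

Invert f = (1 − cos θ)/2 to get cos θ = 1 − 2(0.29) = 0.420, hence θ₀ = arccos 0.420 = 65.2°.
Waxing ⇒ before full, so θ = 65.2°.
Age = 29.5 × 65.2°/360° ≈ 5.34 days.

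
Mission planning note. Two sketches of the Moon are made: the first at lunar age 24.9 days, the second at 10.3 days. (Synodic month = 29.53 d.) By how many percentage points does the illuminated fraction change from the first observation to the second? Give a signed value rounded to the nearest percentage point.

θ₁ = 360° × 24.9/29.53 = 303.6°, f₁ = (1 − cos θ₁)/2 = 0.224.
θ₂ = 360° × 10.3/29.53 = 125.6°, f₂ = (1 − cos θ₂)/2 = 0.791.
Change = f₂ − f₁ = +0.567 → +57 percentage points.

+57 pp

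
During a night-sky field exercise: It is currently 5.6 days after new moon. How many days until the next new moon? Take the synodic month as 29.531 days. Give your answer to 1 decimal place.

23.9 days

One full lunation from the last new moon is 29.531 d; remaining = 29.531 − 5.6 = 23.931 d.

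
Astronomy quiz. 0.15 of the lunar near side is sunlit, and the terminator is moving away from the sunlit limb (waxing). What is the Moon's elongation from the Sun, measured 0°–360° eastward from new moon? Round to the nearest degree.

46°

Invert f = (1 − cos θ)/2 to get cos θ = 1 − 2(0.15) = 0.700, hence θ₀ = arccos 0.700 = 45.6°.
Before full moon the principal value applies: θ = 45.6°.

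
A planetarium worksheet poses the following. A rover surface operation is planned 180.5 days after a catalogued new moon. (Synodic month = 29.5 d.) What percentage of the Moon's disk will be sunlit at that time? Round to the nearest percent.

180.5/29.5 = 6.119 lunations, so 6 complete cycles and 3.50 d into the next.
Phase angle: θ = 360°·(3.50 d)/(29.5 d) = 42.7°.
Illuminated fraction = (1 − cos 42.7°)/2 = (1 − 0.735)/2 ≈ 0.133, so 13%.

13%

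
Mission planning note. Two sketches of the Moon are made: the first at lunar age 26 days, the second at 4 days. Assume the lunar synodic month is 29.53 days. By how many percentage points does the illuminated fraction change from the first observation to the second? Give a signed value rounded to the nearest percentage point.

θ₁ = 360° × 26/29.53 = 317.0°, f₁ = (1 − cos θ₁)/2 = 0.135.
θ₂ = 360° × 4/29.53 = 48.8°, f₂ = (1 − cos θ₂)/2 = 0.170.
Change = f₂ − f₁ = +0.036 → +4 percentage points.

+4 percentage points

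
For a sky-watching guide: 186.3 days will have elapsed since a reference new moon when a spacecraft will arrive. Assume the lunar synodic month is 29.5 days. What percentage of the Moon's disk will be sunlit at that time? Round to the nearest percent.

Reduce mod P: 186.3 − 6×29.5 = 9.30 d into the current lunation.
The Moon has covered 9.30/29.5 of its cycle, so θ ≈ 360° × 9.30/29.5 = 113.5°.
cos 113.5° = (-0.399), so f = (1 − (-0.399))/2 = 0.699, so 70%.

70%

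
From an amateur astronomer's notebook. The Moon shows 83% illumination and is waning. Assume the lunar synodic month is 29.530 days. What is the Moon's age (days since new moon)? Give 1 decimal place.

18.8 days

cos θ = 1 − 2f = -0.660, giving a principal value of 131.3°.
A waning Moon lies in 180°–360°, so θ = 360° − 131.3° = 228.7°.
That fraction of the synodic month is 228.7/360 × 29.530 d ≈ 18.76 d.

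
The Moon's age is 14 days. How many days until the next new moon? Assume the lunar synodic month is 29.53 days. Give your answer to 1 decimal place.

15.5 days

The next new moon completes the synodic month: 29.53 − 14 = 15.530 days.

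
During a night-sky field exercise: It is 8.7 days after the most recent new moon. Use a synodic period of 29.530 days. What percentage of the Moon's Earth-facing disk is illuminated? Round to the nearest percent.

64%

Phase angle: θ = 360°·(8.7 d)/(29.530 d) = 106.1°.
With cos θ = (-0.277), the lit fraction is (1 − (-0.277))/2 ≈ 0.638, so 64%.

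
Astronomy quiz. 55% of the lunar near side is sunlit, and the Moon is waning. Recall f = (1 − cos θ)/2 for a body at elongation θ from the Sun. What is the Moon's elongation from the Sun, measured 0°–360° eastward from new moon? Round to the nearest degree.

264°

cos θ = 1 − 2f = -0.100, giving a principal value of 95.7°.
Waning ⇒ past full, so θ = 360° − 95.7° = 264.3°.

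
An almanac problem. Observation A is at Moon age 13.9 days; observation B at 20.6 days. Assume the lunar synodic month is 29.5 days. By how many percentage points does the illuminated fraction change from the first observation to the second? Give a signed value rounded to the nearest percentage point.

-33 pp

θ₁ = 360° × 13.9/29.5 = 169.6°, f₁ = (1 − cos θ₁)/2 = 0.992.
θ₂ = 360° × 20.6/29.5 = 251.4°, f₂ = (1 − cos θ₂)/2 = 0.660.
Change = f₂ − f₁ = -0.332 → -33 percentage points.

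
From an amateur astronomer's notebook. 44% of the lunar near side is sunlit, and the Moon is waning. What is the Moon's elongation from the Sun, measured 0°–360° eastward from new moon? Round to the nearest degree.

277°

Invert f = (1 − cos θ)/2 to get cos θ = 1 − 2(0.44) = 0.120, hence θ₀ = arccos 0.120 = 83.1°.
A waning Moon lies in 180°–360°, so θ = 360° − 83.1° = 276.9°.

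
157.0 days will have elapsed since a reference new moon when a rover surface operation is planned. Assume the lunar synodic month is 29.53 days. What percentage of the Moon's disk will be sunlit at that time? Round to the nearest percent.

157.0 d spans 5 complete synodic months (5 × 29.53 = 147.65 d) plus 9.35 d.
Phase angle: θ = 360°·(9.35 d)/(29.53 d) = 114.0°.
cos 114.0° = (-0.407), so f = (1 − (-0.407))/2 = 0.703, so 70%.

70%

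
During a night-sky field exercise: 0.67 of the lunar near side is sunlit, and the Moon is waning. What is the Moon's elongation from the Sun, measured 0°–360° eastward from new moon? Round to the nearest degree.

Invert f = (1 − cos θ)/2 to get cos θ = 1 − 2(0.67) = -0.340, hence θ₀ = arccos -0.340 = 109.9°.
A waning Moon lies in 180°–360°, so θ = 360° − 109.9° = 250.1°.

250°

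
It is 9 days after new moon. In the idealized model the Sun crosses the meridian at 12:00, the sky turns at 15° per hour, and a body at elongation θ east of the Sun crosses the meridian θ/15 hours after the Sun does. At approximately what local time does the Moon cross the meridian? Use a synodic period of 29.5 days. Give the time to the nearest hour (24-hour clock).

19:00

Elongation θ = 360° × 9/29.5 ≈ 109.8°.
Delay after the Sun = 109.8° / (15°/h) ≈ 7.32 h.
12:00 + 7.32 h ≈ 19:19 → 19:00 to the nearest hour.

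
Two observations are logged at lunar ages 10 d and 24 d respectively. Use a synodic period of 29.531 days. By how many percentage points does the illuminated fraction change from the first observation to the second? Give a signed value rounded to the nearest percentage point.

θ₁ = 360° × 10/29.531 = 121.9°, f₁ = (1 − cos θ₁)/2 = 0.764.
θ₂ = 360° × 24/29.531 = 292.6°, f₂ = (1 − cos θ₂)/2 = 0.308.
Change = f₂ − f₁ = -0.456 → -46 percentage points.

-46 pp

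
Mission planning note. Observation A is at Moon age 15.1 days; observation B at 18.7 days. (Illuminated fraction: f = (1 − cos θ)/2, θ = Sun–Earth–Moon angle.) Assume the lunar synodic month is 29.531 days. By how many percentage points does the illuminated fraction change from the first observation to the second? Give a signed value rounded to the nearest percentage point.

First observation: θ = 360°·15.1/29.531 = 184.1°, so f = 0.999.
Second observation: θ = 228.0°, f = 0.835.
Δf = 0.835 − 0.999 = -0.164, i.e. -16 pp.

-16 percentage points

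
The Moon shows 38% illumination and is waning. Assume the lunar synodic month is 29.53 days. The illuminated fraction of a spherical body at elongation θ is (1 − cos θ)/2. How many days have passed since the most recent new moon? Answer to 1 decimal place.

Invert f = (1 − cos θ)/2 to get cos θ = 1 − 2(0.38) = 0.240, hence θ₀ = arccos 0.240 = 76.1°.
Since the Moon is past full (waning), take the reflex angle: θ = 360° − 76.1° = 283.9°.
That fraction of the synodic month is 283.9/360 × 29.53 d ≈ 23.29 d.

23.3 days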